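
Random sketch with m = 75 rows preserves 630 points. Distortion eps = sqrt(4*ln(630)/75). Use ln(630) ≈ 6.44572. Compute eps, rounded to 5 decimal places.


ln(630) ≈ 6.44572.
4*ln(N)/m ≈ 4*6.44572/75 ≈ 0.34377173.
eps = sqrt(0.34377173) ≈ 0.5863205 ≈ 0.58632.

0.58632


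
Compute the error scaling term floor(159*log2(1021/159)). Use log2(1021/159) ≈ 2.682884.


log2(n/k) = log2(1021/159) ≈ 2.682884.
k*log2(n/k) ≈ 159*2.682884 = 426.578556.
floor(426.578556) = 426.

426


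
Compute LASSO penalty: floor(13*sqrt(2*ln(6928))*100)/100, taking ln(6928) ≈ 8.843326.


ln(6928) ≈ 8.843326.
2*ln(n) ≈ 17.686652.
sqrt(2*ln(n)) ≈ sqrt(17.686652) ≈ 4.20555.
lambda ≈ 13*4.20555 = 54.67215.
floor(lambda*100)/100 = 54.67.

54.67


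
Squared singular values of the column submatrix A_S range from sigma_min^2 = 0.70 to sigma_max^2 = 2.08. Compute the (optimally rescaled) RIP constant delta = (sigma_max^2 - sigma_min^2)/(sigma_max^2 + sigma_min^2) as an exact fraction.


lambda_max - lambda_min = 2.08 - 0.70 = 1.38.
lambda_max + lambda_min = 2.08 + 0.70 = 2.78.
delta = 1.38/2.78 = 138/278 = 69/139.

69/139


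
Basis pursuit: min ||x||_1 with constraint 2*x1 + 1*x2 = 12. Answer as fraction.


Axis intercepts:
  x1 = 6, x2 = 0: L1 = 6
  x1 = 0, x2 = 12: L1 = 12
x* = (6, 0)
||x*||_1 = 6.

6


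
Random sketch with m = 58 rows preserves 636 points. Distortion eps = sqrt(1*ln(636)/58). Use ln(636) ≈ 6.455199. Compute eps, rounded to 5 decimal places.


ln(636) ≈ 6.455199.
1*ln(N)/m ≈ 1*6.455199/58 ≈ 0.11129653.
eps = sqrt(0.11129653) ≈ 0.3336113 ≈ 0.33361.

0.33361


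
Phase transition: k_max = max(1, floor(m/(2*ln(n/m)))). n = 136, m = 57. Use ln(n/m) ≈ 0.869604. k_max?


n/m = 136/57.
ln(n/m) ≈ 0.869604.
2*ln(n/m) ≈ 1.739208.
m/(2*ln(n/m)) ≈ 57/1.739208 ≈ 32.7735.
floor = 32.
k_max = max(1, 32) = 32.

32


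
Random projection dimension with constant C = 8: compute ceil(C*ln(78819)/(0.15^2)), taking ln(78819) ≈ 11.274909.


ln(78819) ≈ 11.274909.
eps^2 = 0.15^2 = 0.0225.
C*ln(N)/eps^2 ≈ 8*11.274909/0.0225 ≈ 4008.8565.
m = ceil(4008.8565) = 4009.

4009


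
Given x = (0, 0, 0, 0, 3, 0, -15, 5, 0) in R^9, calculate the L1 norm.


Non-zero entries: [(4, 3), (6, -15), (7, 5)]
Absolute values: [3, 15, 5]
||x||_1 = sum = 23.

23


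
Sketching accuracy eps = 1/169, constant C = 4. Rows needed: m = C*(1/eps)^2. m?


1/eps = 169.
(1/eps)^2 = 28561.
m = 4*28561 = 114244.

114244


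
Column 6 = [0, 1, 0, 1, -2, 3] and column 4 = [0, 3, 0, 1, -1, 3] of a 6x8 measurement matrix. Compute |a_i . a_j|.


Inner product: 0*0 + 1*3 + 0*0 + 1*1 + -2*-1 + 3*3
Products: [0, 3, 0, 1, 2, 9]
Sum = 15.
|dot| = 15.

15


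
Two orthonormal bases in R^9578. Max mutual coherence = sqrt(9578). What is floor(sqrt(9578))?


97^2 = 9409 <= 9578 < 9604 = 98^2, so 97 <= sqrt(9578) < 98.
floor(sqrt(9578)) = 97.

97


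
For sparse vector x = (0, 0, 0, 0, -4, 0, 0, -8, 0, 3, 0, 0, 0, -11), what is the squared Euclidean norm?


Non-zero entries: [(4, -4), (7, -8), (9, 3), (13, -11)]
Squares: [16, 64, 9, 121]
||x||_2^2 = sum = 210.

210


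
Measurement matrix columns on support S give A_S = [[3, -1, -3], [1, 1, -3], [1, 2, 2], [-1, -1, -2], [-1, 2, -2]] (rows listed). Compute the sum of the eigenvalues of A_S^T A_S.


Sum of eigenvalues of A_S^T A_S = trace(A_S^T A_S) = sum of squared column norms of A_S.
A_S^T A_S diagonal: [13, 11, 30].
trace = 13 + 11 + 30 = 54.

54


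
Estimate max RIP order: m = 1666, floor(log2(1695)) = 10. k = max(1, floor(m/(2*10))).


floor(log2(1695)) = 10.
2*10 = 20.
m/(2*floor(log2(n))) = 1666/20 ≈ 83.3.
floor = 83.
k = max(1, 83) = 83.

83


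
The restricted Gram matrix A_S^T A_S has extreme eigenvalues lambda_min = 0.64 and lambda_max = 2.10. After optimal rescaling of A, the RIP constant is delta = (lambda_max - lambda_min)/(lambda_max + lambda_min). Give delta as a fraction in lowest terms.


lambda_max - lambda_min = 2.10 - 0.64 = 1.46.
lambda_max + lambda_min = 2.10 + 0.64 = 2.74.
delta = 1.46/2.74 = 146/274 = 73/137.

73/137


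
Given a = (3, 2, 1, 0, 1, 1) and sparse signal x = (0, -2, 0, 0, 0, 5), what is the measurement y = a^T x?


Non-zero terms: ['2*-2', '1*5']
Products: [-4, 5]
y = sum = 1.

1


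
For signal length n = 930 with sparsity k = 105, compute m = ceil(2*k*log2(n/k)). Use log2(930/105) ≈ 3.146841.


log2(n/k) = log2(930/105) ≈ 3.146841.
2*k*log2(n/k) ≈ 2*105*3.146841 = 660.83661.
m = ceil(660.83661) = 661.

661


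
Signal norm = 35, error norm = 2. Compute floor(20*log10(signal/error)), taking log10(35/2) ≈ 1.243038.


||x||/||e|| = 35/2.
log10(35/2) ≈ 1.243038.
20*log10(||x||/||e||) ≈ 20*1.243038 = 24.86076.
floor(24.86076) = 24.

24


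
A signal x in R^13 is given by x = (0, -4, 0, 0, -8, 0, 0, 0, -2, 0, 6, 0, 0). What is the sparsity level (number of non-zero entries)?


Non-zero positions: [1, 4, 8, 10].
Sparsity = 4.

4


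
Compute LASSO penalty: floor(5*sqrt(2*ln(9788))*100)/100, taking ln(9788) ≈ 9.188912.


ln(9788) ≈ 9.188912.
2*ln(n) ≈ 18.377824.
sqrt(2*ln(n)) ≈ sqrt(18.377824) ≈ 4.286936.
lambda ≈ 5*4.286936 = 21.43468.
floor(lambda*100)/100 = 21.43.

21.43


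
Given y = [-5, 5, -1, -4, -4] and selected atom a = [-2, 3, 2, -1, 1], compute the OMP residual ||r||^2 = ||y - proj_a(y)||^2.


a^T a = 19.
a^T y = 23.
coeff = 23/19 = 23/19.
||r||^2 = 1048/19.

1048/19


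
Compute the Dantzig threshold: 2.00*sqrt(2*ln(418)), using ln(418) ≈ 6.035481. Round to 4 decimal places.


ln(418) ≈ 6.035481.
2*ln(n) ≈ 12.070962.
sqrt(2*ln(n)) ≈ sqrt(12.070962) ≈ 3.474329.
threshold ≈ 2.00*3.474329 = 6.948658 ≈ 6.9487.

6.9487


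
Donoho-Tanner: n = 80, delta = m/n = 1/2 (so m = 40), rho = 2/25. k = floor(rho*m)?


m = 1/2*80 = 40.
rho = 2/25.
rho*m = 2/25*40 = 3.2.
k = floor(3.2) = 3.

3


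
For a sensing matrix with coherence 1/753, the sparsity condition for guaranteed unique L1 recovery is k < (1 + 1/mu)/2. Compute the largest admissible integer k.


1/mu = 753.
1 + 1/mu = 754.
(1 + 1/mu)/2 = 377 is an integer and the inequality is strict, so k_max = 377 - 1 = 376.

376


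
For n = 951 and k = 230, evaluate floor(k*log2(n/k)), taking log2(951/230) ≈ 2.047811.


log2(n/k) = log2(951/230) ≈ 2.047811.
k*log2(n/k) ≈ 230*2.047811 = 470.99653.
floor(470.99653) = 470.

470


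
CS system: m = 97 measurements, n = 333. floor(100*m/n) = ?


100*m/n = 100*97/333 ≈ 29.1291.
floor = 29.

29


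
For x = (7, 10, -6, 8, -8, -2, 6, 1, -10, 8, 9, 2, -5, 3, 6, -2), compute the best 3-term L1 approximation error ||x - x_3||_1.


Sorted |x_i| descending: [10, 10, 9, 8, 8, 8, 7, 6, 6, 6, 5, 3, 2, 2, 2, 1]
Keep top 3: [10, 10, 9]
Tail entries: [8, 8, 8, 7, 6, 6, 6, 5, 3, 2, 2, 2, 1]
L1 error = sum of tail = 64.

64


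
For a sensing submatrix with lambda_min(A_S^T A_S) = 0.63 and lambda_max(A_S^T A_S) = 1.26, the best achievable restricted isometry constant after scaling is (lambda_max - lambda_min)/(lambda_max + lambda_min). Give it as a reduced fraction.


lambda_max - lambda_min = 1.26 - 0.63 = 0.63.
lambda_max + lambda_min = 1.26 + 0.63 = 1.89.
delta = 0.63/1.89 = 63/189 = 1/3.

1/3


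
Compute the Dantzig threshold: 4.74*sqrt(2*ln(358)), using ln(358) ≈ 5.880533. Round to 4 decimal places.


ln(358) ≈ 5.880533.
2*ln(n) ≈ 11.761066.
sqrt(2*ln(n)) ≈ sqrt(11.761066) ≈ 3.429441.
threshold ≈ 4.74*3.429441 = 16.25555034 ≈ 16.2556.

16.2556


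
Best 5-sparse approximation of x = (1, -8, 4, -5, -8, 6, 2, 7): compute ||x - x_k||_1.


Sorted |x_i| descending: [8, 8, 7, 6, 5, 4, 2, 1]
Keep top 5: [8, 8, 7, 6, 5]
Tail entries: [4, 2, 1]
L1 error = sum of tail = 7.

7


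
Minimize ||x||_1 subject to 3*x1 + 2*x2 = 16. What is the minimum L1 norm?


Axis intercepts:
  x1 = 16/3, x2 = 0: L1 = 16/3
  x1 = 0, x2 = 8: L1 = 8
x* = (16/3, 0)
||x*||_1 = 16/3.

16/3


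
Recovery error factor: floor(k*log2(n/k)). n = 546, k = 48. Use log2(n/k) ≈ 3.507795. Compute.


log2(n/k) = log2(546/48) ≈ 3.507795.
k*log2(n/k) ≈ 48*3.507795 = 168.37416.
floor(168.37416) = 168.

168


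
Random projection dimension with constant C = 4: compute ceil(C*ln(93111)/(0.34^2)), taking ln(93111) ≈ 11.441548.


ln(93111) ≈ 11.441548.
eps^2 = 0.34^2 = 0.1156.
C*ln(N)/eps^2 ≈ 4*11.441548/0.1156 ≈ 395.9013.
m = ceil(395.9013) = 396.

396


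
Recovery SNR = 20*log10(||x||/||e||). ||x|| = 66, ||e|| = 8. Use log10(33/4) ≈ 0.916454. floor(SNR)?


||x||/||e|| = 66/8 = 33/4.
log10(33/4) ≈ 0.916454.
20*log10(||x||/||e||) ≈ 20*0.916454 = 18.32908.
floor(18.32908) = 18.

18


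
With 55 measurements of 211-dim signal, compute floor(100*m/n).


100*m/n = 100*55/211 ≈ 26.0664.
floor = 26.

26


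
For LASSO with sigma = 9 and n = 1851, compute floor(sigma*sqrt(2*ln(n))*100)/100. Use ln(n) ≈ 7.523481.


ln(1851) ≈ 7.523481.
2*ln(n) ≈ 15.046962.
sqrt(2*ln(n)) ≈ sqrt(15.046962) ≈ 3.879041.
lambda ≈ 9*3.879041 = 34.911369.
floor(lambda*100)/100 = 34.91.

34.91


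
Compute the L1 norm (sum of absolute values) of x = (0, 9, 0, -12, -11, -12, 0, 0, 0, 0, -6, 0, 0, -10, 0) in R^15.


Non-zero entries: [(1, 9), (3, -12), (4, -11), (5, -12), (10, -6), (13, -10)]
Absolute values: [9, 12, 11, 12, 6, 10]
||x||_1 = sum = 60.

60


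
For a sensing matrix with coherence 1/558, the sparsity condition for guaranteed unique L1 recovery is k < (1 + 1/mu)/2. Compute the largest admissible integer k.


1/mu = 558.
1 + 1/mu = 559.
(1 + 1/mu)/2 = 279.5 is not an integer, so k_max = floor(279.5) = 279.

279


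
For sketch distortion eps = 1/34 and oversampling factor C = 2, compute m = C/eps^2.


1/eps = 34.
(1/eps)^2 = 1156.
m = 2*1156 = 2312.

2312


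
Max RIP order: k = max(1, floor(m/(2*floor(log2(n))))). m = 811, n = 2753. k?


floor(log2(2753)) = 11.
2*11 = 22.
m/(2*floor(log2(n))) = 811/22 ≈ 36.8636.
floor = 36.
k = max(1, 36) = 36.

36


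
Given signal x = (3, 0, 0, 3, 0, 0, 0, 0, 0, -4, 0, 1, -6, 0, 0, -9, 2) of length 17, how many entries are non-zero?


Non-zero positions: [0, 3, 9, 11, 12, 15, 16].
Sparsity = 7.

7


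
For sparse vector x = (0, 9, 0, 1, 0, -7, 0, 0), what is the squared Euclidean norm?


Non-zero entries: [(1, 9), (3, 1), (5, -7)]
Squares: [81, 1, 49]
||x||_2^2 = sum = 131.

131


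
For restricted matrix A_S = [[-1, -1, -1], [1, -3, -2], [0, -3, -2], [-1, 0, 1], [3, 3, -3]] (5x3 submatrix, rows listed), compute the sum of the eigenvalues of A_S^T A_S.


Sum of eigenvalues of A_S^T A_S = trace(A_S^T A_S) = sum of squared column norms of A_S.
A_S^T A_S diagonal: [12, 28, 19].
trace = 12 + 28 + 19 = 59.

59


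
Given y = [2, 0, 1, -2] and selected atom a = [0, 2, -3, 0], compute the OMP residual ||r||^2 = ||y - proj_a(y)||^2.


a^T a = 13.
a^T y = -3.
coeff = -3/13 = -3/13.
||r||^2 = 108/13.

108/13


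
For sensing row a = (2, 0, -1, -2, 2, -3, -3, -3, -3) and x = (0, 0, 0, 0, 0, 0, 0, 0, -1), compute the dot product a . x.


Non-zero terms: ['-3*-1']
Products: [3]
y = sum = 3.

3


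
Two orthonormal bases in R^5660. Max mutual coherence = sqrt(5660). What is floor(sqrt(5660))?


75^2 = 5625 <= 5660 < 5776 = 76^2, so 75 <= sqrt(5660) < 76.
floor(sqrt(5660)) = 75.

75


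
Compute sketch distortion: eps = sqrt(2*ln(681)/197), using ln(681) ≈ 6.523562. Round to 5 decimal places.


ln(681) ≈ 6.523562.
2*ln(N)/m ≈ 2*6.523562/197 ≈ 0.06622906.
eps = sqrt(0.06622906) ≈ 0.2573501 ≈ 0.25735.

0.25735


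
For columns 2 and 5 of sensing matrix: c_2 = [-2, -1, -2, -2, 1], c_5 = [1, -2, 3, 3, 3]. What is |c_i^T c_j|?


Inner product: -2*1 + -1*-2 + -2*3 + -2*3 + 1*3
Products: [-2, 2, -6, -6, 3]
Sum = -9.
|dot| = 9.

9


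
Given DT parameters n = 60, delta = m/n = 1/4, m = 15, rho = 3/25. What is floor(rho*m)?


m = 1/4*60 = 15.
rho = 3/25.
rho*m = 3/25*15 = 1.8.
k = floor(1.8) = 1.

1


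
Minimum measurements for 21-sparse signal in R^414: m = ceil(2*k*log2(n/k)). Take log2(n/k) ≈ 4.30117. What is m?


log2(n/k) = log2(414/21) ≈ 4.30117.
2*k*log2(n/k) ≈ 2*21*4.30117 = 180.64914.
m = ceil(180.64914) = 181.

181


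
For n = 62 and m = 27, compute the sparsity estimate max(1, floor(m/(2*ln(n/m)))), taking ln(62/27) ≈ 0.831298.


n/m = 62/27.
ln(n/m) ≈ 0.831298.
2*ln(n/m) ≈ 1.662596.
m/(2*ln(n/m)) ≈ 27/1.662596 ≈ 16.2397.
floor = 16.
k_max = max(1, 16) = 16.

16


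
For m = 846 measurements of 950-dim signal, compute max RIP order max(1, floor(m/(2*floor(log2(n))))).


floor(log2(950)) = 9.
2*9 = 18.
m/(2*floor(log2(n))) = 846/18 ≈ 47.0.
floor = 47.
k = max(1, 47) = 47.

47


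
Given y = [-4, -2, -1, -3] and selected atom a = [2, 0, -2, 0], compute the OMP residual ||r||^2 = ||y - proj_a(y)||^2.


a^T a = 8.
a^T y = -6.
coeff = -6/8 = -3/4.
||r||^2 = 51/2.

51/2


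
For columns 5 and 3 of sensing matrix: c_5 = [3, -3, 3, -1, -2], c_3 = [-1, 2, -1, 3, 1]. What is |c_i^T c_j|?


Inner product: 3*-1 + -3*2 + 3*-1 + -1*3 + -2*1
Products: [-3, -6, -3, -3, -2]
Sum = -17.
|dot| = 17.

17


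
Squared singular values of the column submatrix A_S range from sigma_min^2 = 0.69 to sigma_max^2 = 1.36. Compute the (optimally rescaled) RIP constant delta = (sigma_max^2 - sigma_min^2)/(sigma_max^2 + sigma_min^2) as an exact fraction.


lambda_max - lambda_min = 1.36 - 0.69 = 0.67.
lambda_max + lambda_min = 1.36 + 0.69 = 2.05.
delta = 0.67/2.05 = 67/205.

67/205


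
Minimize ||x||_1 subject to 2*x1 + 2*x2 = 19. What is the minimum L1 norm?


Axis intercepts:
  x1 = 19/2, x2 = 0: L1 = 19/2
  x1 = 0, x2 = 19/2: L1 = 19/2
x* = (19/2, 0)
||x*||_1 = 19/2.

19/2


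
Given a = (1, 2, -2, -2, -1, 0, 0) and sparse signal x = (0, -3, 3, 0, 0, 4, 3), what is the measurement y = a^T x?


Non-zero terms: ['2*-3', '-2*3', '0*4', '0*3']
Products: [-6, -6, 0, 0]
y = sum = -12.

-12


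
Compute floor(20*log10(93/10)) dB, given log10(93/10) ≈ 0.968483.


||x||/||e|| = 93/10.
log10(93/10) ≈ 0.968483.
20*log10(||x||/||e||) ≈ 20*0.968483 = 19.36966.
floor(19.36966) = 19.

19


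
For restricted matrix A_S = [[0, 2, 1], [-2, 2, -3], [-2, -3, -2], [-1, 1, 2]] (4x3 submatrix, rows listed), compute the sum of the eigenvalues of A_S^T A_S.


Sum of eigenvalues of A_S^T A_S = trace(A_S^T A_S) = sum of squared column norms of A_S.
A_S^T A_S diagonal: [9, 18, 18].
trace = 9 + 18 + 18 = 45.

45


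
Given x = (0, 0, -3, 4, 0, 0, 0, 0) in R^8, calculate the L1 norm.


Non-zero entries: [(2, -3), (3, 4)]
Absolute values: [3, 4]
||x||_1 = sum = 7.

7


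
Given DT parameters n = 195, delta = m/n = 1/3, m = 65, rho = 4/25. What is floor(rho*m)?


m = 1/3*195 = 65.
rho = 4/25.
rho*m = 4/25*65 = 10.4.
k = floor(10.4) = 10.

10


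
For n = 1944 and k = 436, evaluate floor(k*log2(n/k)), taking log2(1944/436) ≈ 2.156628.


log2(n/k) = log2(1944/436) ≈ 2.156628.
k*log2(n/k) ≈ 436*2.156628 = 940.289808.
floor(940.289808) = 940.

940


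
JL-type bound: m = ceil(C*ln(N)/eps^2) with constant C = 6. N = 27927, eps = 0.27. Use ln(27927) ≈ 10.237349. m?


ln(27927) ≈ 10.237349.
eps^2 = 0.27^2 = 0.0729.
C*ln(N)/eps^2 ≈ 6*10.237349/0.0729 ≈ 842.5802.
m = ceil(842.5802) = 843.

843


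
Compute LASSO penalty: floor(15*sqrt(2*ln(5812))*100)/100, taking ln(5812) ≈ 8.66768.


ln(5812) ≈ 8.66768.
2*ln(n) ≈ 17.33536.
sqrt(2*ln(n)) ≈ sqrt(17.33536) ≈ 4.163575.
lambda ≈ 15*4.163575 = 62.453625.
floor(lambda*100)/100 = 62.45.

62.45


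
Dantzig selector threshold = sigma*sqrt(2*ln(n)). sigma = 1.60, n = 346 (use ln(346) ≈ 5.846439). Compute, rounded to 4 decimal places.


ln(346) ≈ 5.846439.
2*ln(n) ≈ 11.692878.
sqrt(2*ln(n)) ≈ sqrt(11.692878) ≈ 3.419485.
threshold ≈ 1.60*3.419485 = 5.471176 ≈ 5.4712.

5.4712


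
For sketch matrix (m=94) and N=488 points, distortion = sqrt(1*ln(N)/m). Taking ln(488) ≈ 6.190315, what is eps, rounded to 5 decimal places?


ln(488) ≈ 6.190315.
1*ln(N)/m ≈ 1*6.190315/94 ≈ 0.06585441.
eps = sqrt(0.06585441) ≈ 0.2566211 ≈ 0.25662.

0.25662


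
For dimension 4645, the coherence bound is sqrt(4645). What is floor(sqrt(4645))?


68^2 = 4624 <= 4645 < 4761 = 69^2, so 68 <= sqrt(4645) < 69.
floor(sqrt(4645)) = 68.

68


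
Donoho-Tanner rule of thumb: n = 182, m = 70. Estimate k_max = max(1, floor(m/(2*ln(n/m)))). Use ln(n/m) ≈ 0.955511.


n/m = 182/70 = 13/5.
ln(n/m) ≈ 0.955511.
2*ln(n/m) ≈ 1.911022.
m/(2*ln(n/m)) ≈ 70/1.911022 ≈ 36.6296.
floor = 36.
k_max = max(1, 36) = 36.

36


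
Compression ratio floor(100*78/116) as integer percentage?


100*m/n = 100*78/116 ≈ 67.2414.
floor = 67.

67


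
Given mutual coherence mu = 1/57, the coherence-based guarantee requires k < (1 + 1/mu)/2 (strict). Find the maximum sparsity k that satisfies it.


1/mu = 57.
1 + 1/mu = 58.
(1 + 1/mu)/2 = 29 is an integer and the inequality is strict, so k_max = 29 - 1 = 28.

28


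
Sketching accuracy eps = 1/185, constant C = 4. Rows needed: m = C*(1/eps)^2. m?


1/eps = 185.
(1/eps)^2 = 34225.
m = 4*34225 = 136900.

136900


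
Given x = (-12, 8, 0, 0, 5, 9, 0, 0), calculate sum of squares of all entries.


Non-zero entries: [(0, -12), (1, 8), (4, 5), (5, 9)]
Squares: [144, 64, 25, 81]
||x||_2^2 = sum = 314.

314


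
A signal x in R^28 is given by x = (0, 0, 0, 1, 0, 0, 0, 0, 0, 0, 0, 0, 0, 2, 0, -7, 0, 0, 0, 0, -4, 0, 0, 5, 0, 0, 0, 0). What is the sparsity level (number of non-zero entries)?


Non-zero positions: [3, 13, 15, 20, 23].
Sparsity = 5.

5


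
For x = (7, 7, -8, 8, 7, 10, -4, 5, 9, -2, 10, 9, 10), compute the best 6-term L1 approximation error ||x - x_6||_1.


Sorted |x_i| descending: [10, 10, 10, 9, 9, 8, 8, 7, 7, 7, 5, 4, 2]
Keep top 6: [10, 10, 10, 9, 9, 8]
Tail entries: [8, 7, 7, 7, 5, 4, 2]
L1 error = sum of tail = 40.

40


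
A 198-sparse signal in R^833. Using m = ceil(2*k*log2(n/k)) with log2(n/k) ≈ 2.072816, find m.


log2(n/k) = log2(833/198) ≈ 2.072816.
2*k*log2(n/k) ≈ 2*198*2.072816 = 820.835136.
m = ceil(820.835136) = 821.

821


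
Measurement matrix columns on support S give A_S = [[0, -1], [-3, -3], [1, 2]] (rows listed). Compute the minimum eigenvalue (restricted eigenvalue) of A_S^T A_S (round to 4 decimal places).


A_S^T A_S = [[10, 11], [11, 14]].
trace = 24.
det = 19.
disc = trace^2 - 4*det = 576 - 4*19 = 500.
sqrt(500) ≈ 22.360680.
lam_min = (24 - sqrt(500))/2 ≈ (24 - 22.360680)/2 = 0.81966 ≈ 0.8197.

0.8197


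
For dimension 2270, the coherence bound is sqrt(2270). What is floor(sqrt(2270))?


47^2 = 2209 <= 2270 < 2304 = 48^2, so 47 <= sqrt(2270) < 48.
floor(sqrt(2270)) = 47.

47


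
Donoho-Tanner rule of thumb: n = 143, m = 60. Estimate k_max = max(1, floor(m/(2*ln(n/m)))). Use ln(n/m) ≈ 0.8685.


n/m = 143/60.
ln(n/m) ≈ 0.8685.
2*ln(n/m) ≈ 1.737.
m/(2*ln(n/m)) ≈ 60/1.737 ≈ 34.5423.
floor = 34.
k_max = max(1, 34) = 34.

34


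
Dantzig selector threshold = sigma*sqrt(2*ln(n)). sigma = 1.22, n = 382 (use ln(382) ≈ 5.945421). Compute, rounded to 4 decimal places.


ln(382) ≈ 5.945421.
2*ln(n) ≈ 11.890842.
sqrt(2*ln(n)) ≈ sqrt(11.890842) ≈ 3.44831.
threshold ≈ 1.22*3.44831 = 4.2069382 ≈ 4.2069.

4.2069


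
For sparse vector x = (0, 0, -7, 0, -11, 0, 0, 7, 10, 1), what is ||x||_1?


Non-zero entries: [(2, -7), (4, -11), (7, 7), (8, 10), (9, 1)]
Absolute values: [7, 11, 7, 10, 1]
||x||_1 = sum = 36.

36


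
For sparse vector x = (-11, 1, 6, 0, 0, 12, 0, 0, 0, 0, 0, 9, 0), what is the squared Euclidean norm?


Non-zero entries: [(0, -11), (1, 1), (2, 6), (5, 12), (11, 9)]
Squares: [121, 1, 36, 144, 81]
||x||_2^2 = sum = 383.

383


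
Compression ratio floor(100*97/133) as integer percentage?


100*m/n = 100*97/133 ≈ 72.9323.
floor = 72.

72


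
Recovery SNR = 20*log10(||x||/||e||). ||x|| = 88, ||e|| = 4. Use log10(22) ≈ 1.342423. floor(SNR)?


||x||/||e|| = 88/4 = 22.
log10(22) ≈ 1.342423.
20*log10(||x||/||e||) ≈ 20*1.342423 = 26.84846.
floor(26.84846) = 26.

26


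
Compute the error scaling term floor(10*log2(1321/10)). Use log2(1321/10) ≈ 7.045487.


log2(n/k) = log2(1321/10) ≈ 7.045487.
k*log2(n/k) ≈ 10*7.045487 = 70.45487.
floor(70.45487) = 70.

70


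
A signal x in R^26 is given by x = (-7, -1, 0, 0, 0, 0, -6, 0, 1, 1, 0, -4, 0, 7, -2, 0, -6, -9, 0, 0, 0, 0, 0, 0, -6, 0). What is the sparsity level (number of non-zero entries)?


Non-zero positions: [0, 1, 6, 8, 9, 11, 13, 14, 16, 17, 24].
Sparsity = 11.

11


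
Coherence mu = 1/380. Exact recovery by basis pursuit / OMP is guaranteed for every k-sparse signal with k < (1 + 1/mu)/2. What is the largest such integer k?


1/mu = 380.
1 + 1/mu = 381.
(1 + 1/mu)/2 = 190.5 is not an integer, so k_max = floor(190.5) = 190.

190


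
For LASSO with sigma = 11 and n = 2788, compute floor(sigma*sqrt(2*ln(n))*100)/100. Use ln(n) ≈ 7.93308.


ln(2788) ≈ 7.93308.
2*ln(n) ≈ 15.86616.
sqrt(2*ln(n)) ≈ sqrt(15.86616) ≈ 3.983235.
lambda ≈ 11*3.983235 = 43.815585.
floor(lambda*100)/100 = 43.81.

43.81


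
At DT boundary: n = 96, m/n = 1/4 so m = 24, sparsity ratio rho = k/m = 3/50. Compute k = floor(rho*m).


m = 1/4*96 = 24.
rho = 3/50.
rho*m = 3/50*24 = 1.44.
k = floor(1.44) = 1.

1


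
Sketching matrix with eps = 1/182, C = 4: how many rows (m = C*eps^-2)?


1/eps = 182.
(1/eps)^2 = 33124.
m = 4*33124 = 132496.

132496


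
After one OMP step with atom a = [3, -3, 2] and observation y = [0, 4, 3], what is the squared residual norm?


a^T a = 22.
a^T y = -6.
coeff = -6/22 = -3/11.
||r||^2 = 257/11.

257/11


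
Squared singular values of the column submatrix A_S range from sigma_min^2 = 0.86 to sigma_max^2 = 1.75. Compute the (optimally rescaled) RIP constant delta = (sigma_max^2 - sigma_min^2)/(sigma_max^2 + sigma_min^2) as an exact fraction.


lambda_max - lambda_min = 1.75 - 0.86 = 0.89.
lambda_max + lambda_min = 1.75 + 0.86 = 2.61.
delta = 0.89/2.61 = 89/261.

89/261


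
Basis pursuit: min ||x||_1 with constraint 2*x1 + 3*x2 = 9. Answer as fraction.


Axis intercepts:
  x1 = 9/2, x2 = 0: L1 = 9/2
  x1 = 0, x2 = 3: L1 = 3
x* = (0, 3)
||x*||_1 = 3.

3


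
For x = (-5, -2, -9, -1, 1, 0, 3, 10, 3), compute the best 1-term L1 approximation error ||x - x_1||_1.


Sorted |x_i| descending: [10, 9, 5, 3, 3, 2, 1, 1, 0]
Keep top 1: [10]
Tail entries: [9, 5, 3, 3, 2, 1, 1, 0]
L1 error = sum of tail = 24.

24


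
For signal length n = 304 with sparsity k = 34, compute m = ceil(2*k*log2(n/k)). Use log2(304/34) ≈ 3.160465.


log2(n/k) = log2(304/34) ≈ 3.160465.
2*k*log2(n/k) ≈ 2*34*3.160465 = 214.91162.
m = ceil(214.91162) = 215.

215


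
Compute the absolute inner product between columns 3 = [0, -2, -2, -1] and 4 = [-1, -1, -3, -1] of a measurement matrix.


Inner product: 0*-1 + -2*-1 + -2*-3 + -1*-1
Products: [0, 2, 6, 1]
Sum = 9.
|dot| = 9.

9


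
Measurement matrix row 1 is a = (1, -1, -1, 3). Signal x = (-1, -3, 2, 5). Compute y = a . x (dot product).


Non-zero terms: ['1*-1', '-1*-3', '-1*2', '3*5']
Products: [-1, 3, -2, 15]
y = sum = 15.

15


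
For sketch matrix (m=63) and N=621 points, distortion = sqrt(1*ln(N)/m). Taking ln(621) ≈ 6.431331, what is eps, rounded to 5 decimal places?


ln(621) ≈ 6.431331.
1*ln(N)/m ≈ 1*6.431331/63 ≈ 0.10208462.
eps = sqrt(0.10208462) ≈ 0.3195068 ≈ 0.31951.

0.31951


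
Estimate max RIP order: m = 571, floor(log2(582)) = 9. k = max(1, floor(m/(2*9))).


floor(log2(582)) = 9.
2*9 = 18.
m/(2*floor(log2(n))) = 571/18 ≈ 31.7222.
floor = 31.
k = max(1, 31) = 31.

31


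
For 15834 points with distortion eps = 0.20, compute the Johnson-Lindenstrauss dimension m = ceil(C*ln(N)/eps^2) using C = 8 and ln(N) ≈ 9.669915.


ln(15834) ≈ 9.669915.
eps^2 = 0.20^2 = 0.04.
C*ln(N)/eps^2 ≈ 8*9.669915/0.04 ≈ 1933.983.
m = ceil(1933.983) = 1934.

1934


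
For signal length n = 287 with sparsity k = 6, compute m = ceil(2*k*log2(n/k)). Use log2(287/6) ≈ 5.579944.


log2(n/k) = log2(287/6) ≈ 5.579944.
2*k*log2(n/k) ≈ 2*6*5.579944 = 66.959328.
m = ceil(66.959328) = 67.

67


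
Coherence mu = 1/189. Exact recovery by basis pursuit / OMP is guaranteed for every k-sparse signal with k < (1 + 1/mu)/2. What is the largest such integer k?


1/mu = 189.
1 + 1/mu = 190.
(1 + 1/mu)/2 = 95 is an integer and the inequality is strict, so k_max = 95 - 1 = 94.

94


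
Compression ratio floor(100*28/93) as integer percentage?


100*m/n = 100*28/93 ≈ 30.1075.
floor = 30.

30


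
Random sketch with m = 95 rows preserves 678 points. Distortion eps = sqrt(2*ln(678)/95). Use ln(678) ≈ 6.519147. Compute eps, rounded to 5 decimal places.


ln(678) ≈ 6.519147.
2*ln(N)/m ≈ 2*6.519147/95 ≈ 0.1372452.
eps = sqrt(0.1372452) ≈ 0.3704662 ≈ 0.37047.

0.37047


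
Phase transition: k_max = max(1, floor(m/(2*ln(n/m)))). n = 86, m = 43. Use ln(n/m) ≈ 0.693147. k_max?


n/m = 86/43 = 2.
ln(n/m) ≈ 0.693147.
2*ln(n/m) ≈ 1.386294.
m/(2*ln(n/m)) ≈ 43/1.386294 ≈ 31.018.
floor = 31.
k_max = max(1, 31) = 31.

31


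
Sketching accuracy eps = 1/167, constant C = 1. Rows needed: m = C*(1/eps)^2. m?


1/eps = 167.
(1/eps)^2 = 27889.
m = 1*27889 = 27889.

27889


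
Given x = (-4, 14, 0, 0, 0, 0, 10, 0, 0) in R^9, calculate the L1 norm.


Non-zero entries: [(0, -4), (1, 14), (6, 10)]
Absolute values: [4, 14, 10]
||x||_1 = sum = 28.

28


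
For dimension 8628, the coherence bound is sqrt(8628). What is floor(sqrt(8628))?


92^2 = 8464 <= 8628 < 8649 = 93^2, so 92 <= sqrt(8628) < 93.
floor(sqrt(8628)) = 92.

92


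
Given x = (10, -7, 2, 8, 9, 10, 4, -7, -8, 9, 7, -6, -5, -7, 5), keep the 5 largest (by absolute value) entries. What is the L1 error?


Sorted |x_i| descending: [10, 10, 9, 9, 8, 8, 7, 7, 7, 7, 6, 5, 5, 4, 2]
Keep top 5: [10, 10, 9, 9, 8]
Tail entries: [8, 7, 7, 7, 7, 6, 5, 5, 4, 2]
L1 error = sum of tail = 58.

58


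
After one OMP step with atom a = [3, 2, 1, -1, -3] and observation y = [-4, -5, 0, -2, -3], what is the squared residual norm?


a^T a = 24.
a^T y = -11.
coeff = -11/24 = -11/24.
||r||^2 = 1175/24.

1175/24


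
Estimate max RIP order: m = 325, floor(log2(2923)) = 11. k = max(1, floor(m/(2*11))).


floor(log2(2923)) = 11.
2*11 = 22.
m/(2*floor(log2(n))) = 325/22 ≈ 14.7727.
floor = 14.
k = max(1, 14) = 14.

14


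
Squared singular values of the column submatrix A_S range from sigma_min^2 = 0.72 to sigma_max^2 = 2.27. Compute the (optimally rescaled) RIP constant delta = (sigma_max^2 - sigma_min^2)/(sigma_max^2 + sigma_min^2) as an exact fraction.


lambda_max - lambda_min = 2.27 - 0.72 = 1.55.
lambda_max + lambda_min = 2.27 + 0.72 = 2.99.
delta = 1.55/2.99 = 155/299.

155/299


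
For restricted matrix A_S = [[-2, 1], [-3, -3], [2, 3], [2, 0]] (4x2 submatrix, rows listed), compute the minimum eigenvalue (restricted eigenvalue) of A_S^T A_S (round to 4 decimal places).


A_S^T A_S = [[21, 13], [13, 19]].
trace = 40.
det = 230.
disc = trace^2 - 4*det = 1600 - 4*230 = 680.
sqrt(680) ≈ 26.076810.
lam_min = (40 - sqrt(680))/2 ≈ (40 - 26.076810)/2 = 6.961595 ≈ 6.9616.

6.9616


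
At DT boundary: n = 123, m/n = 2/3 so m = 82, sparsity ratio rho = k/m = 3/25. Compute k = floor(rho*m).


m = 2/3*123 = 82.
rho = 3/25.
rho*m = 3/25*82 = 9.84.
k = floor(9.84) = 9.

9


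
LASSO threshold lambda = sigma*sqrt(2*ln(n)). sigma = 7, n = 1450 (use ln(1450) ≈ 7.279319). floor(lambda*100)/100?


ln(1450) ≈ 7.279319.
2*ln(n) ≈ 14.558638.
sqrt(2*ln(n)) ≈ sqrt(14.558638) ≈ 3.815578.
lambda ≈ 7*3.815578 = 26.709046.
floor(lambda*100)/100 = 26.70.

26.70


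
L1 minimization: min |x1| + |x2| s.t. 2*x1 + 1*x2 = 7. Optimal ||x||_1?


Axis intercepts:
  x1 = 7/2, x2 = 0: L1 = 7/2
  x1 = 0, x2 = 7: L1 = 7
x* = (7/2, 0)
||x*||_1 = 7/2.

7/2


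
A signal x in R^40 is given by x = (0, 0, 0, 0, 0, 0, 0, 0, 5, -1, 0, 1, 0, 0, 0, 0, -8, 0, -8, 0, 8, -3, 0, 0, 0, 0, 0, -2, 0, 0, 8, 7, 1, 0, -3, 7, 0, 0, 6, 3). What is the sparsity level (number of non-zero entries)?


Non-zero positions: [8, 9, 11, 16, 18, 20, 21, 27, 30, 31, 32, 34, 35, 38, 39].
Sparsity = 15.

15


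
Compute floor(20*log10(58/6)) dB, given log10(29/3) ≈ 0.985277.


||x||/||e|| = 58/6 = 29/3.
log10(29/3) ≈ 0.985277.
20*log10(||x||/||e||) ≈ 20*0.985277 = 19.70554.
floor(19.70554) = 19.

19


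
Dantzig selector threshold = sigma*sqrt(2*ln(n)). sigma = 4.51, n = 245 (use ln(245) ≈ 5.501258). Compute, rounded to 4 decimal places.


ln(245) ≈ 5.501258.
2*ln(n) ≈ 11.002516.
sqrt(2*ln(n)) ≈ sqrt(11.002516) ≈ 3.317004.
threshold ≈ 4.51*3.317004 = 14.95968804 ≈ 14.9597.

14.9597


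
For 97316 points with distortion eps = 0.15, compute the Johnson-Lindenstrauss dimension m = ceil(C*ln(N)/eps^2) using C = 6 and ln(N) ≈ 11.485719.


ln(97316) ≈ 11.485719.
eps^2 = 0.15^2 = 0.0225.
C*ln(N)/eps^2 ≈ 6*11.485719/0.0225 ≈ 3062.8584.
m = ceil(3062.8584) = 3063.

3063


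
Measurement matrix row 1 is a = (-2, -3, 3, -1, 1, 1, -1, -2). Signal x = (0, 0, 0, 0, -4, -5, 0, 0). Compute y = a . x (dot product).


Non-zero terms: ['1*-4', '1*-5']
Products: [-4, -5]
y = sum = -9.

-9


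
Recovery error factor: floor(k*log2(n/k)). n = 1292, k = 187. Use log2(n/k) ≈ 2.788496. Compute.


log2(n/k) = log2(1292/187) ≈ 2.788496.
k*log2(n/k) ≈ 187*2.788496 = 521.448752.
floor(521.448752) = 521.

521


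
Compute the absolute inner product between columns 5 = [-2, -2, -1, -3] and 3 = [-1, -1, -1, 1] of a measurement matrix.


Inner product: -2*-1 + -2*-1 + -1*-1 + -3*1
Products: [2, 2, 1, -3]
Sum = 2.
|dot| = 2.

2


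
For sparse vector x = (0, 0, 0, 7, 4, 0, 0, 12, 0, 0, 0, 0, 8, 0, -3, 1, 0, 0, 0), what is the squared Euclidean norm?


Non-zero entries: [(3, 7), (4, 4), (7, 12), (12, 8), (14, -3), (15, 1)]
Squares: [49, 16, 144, 64, 9, 1]
||x||_2^2 = sum = 283.

283


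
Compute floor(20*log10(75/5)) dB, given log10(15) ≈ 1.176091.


||x||/||e|| = 75/5 = 15.
log10(15) ≈ 1.176091.
20*log10(||x||/||e||) ≈ 20*1.176091 = 23.52182.
floor(23.52182) = 23.

23


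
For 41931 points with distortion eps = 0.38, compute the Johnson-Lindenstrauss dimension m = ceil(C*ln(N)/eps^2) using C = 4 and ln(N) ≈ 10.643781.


ln(41931) ≈ 10.643781.
eps^2 = 0.38^2 = 0.1444.
C*ln(N)/eps^2 ≈ 4*10.643781/0.1444 ≈ 294.8416.
m = ceil(294.8416) = 295.

295


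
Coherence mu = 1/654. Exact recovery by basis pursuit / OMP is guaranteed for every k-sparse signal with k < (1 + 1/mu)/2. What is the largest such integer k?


1/mu = 654.
1 + 1/mu = 655.
(1 + 1/mu)/2 = 327.5 is not an integer, so k_max = floor(327.5) = 327.

327


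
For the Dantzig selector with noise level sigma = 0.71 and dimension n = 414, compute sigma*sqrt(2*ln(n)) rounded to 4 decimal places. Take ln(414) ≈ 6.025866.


ln(414) ≈ 6.025866.
2*ln(n) ≈ 12.051732.
sqrt(2*ln(n)) ≈ sqrt(12.051732) ≈ 3.47156.
threshold ≈ 0.71*3.47156 = 2.4648076 ≈ 2.4648.

2.4648


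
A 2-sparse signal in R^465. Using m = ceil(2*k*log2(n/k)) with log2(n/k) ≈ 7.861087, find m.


log2(n/k) = log2(465/2) ≈ 7.861087.
2*k*log2(n/k) ≈ 2*2*7.861087 = 31.444348.
m = ceil(31.444348) = 32.

32


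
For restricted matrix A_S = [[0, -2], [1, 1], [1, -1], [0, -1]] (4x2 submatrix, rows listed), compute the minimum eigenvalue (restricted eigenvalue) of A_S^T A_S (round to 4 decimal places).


A_S^T A_S = [[2, 0], [0, 7]].
trace = 9.
det = 14.
disc = trace^2 - 4*det = 81 - 4*14 = 25.
sqrt(25) = 5.
lam_min = (9 - 5)/2 = 2 = 2.0000.

2.0000


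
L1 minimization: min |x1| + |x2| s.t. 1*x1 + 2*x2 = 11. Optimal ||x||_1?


Axis intercepts:
  x1 = 11, x2 = 0: L1 = 11
  x1 = 0, x2 = 11/2: L1 = 11/2
x* = (0, 11/2)
||x*||_1 = 11/2.

11/2


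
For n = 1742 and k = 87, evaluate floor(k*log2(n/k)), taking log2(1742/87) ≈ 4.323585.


log2(n/k) = log2(1742/87) ≈ 4.323585.
k*log2(n/k) ≈ 87*4.323585 = 376.151895.
floor(376.151895) = 376.

376


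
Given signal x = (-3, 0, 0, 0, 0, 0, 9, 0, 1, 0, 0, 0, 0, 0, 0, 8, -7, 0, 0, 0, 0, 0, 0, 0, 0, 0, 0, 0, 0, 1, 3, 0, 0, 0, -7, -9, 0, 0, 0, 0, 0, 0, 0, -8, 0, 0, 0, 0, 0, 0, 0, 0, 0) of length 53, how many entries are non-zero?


Non-zero positions: [0, 6, 8, 15, 16, 29, 30, 34, 35, 43].
Sparsity = 10.

10


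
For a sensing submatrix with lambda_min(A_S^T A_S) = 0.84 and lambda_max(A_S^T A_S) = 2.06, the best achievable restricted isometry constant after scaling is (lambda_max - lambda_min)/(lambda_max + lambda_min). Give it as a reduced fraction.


lambda_max - lambda_min = 2.06 - 0.84 = 1.22.
lambda_max + lambda_min = 2.06 + 0.84 = 2.90.
delta = 1.22/2.90 = 122/290 = 61/145.

61/145


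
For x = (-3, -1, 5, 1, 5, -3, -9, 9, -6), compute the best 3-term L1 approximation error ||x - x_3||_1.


Sorted |x_i| descending: [9, 9, 6, 5, 5, 3, 3, 1, 1]
Keep top 3: [9, 9, 6]
Tail entries: [5, 5, 3, 3, 1, 1]
L1 error = sum of tail = 18.

18


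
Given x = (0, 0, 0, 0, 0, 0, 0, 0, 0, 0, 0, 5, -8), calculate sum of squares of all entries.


Non-zero entries: [(11, 5), (12, -8)]
Squares: [25, 64]
||x||_2^2 = sum = 89.

89


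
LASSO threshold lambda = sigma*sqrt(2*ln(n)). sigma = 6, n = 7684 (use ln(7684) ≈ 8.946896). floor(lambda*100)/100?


ln(7684) ≈ 8.946896.
2*ln(n) ≈ 17.893792.
sqrt(2*ln(n)) ≈ sqrt(17.893792) ≈ 4.230105.
lambda ≈ 6*4.230105 = 25.38063.
floor(lambda*100)/100 = 25.38.

25.38


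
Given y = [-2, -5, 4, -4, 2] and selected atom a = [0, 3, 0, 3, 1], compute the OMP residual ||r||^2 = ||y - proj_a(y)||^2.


a^T a = 19.
a^T y = -25.
coeff = -25/19 = -25/19.
||r||^2 = 610/19.

610/19


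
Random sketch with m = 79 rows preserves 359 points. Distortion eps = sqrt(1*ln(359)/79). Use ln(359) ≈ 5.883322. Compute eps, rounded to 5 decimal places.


ln(359) ≈ 5.883322.
1*ln(N)/m ≈ 1*5.883322/79 ≈ 0.07447243.
eps = sqrt(0.07447243) ≈ 0.2728964 ≈ 0.27290.

0.27290


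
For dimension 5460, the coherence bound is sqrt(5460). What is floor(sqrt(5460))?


73^2 = 5329 <= 5460 < 5476 = 74^2, so 73 <= sqrt(5460) < 74.
floor(sqrt(5460)) = 73.

73


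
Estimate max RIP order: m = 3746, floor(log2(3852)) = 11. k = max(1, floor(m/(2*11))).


floor(log2(3852)) = 11.
2*11 = 22.
m/(2*floor(log2(n))) = 3746/22 ≈ 170.2727.
floor = 170.
k = max(1, 170) = 170.

170


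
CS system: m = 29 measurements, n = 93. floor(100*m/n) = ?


100*m/n = 100*29/93 ≈ 31.1828.
floor = 31.

31


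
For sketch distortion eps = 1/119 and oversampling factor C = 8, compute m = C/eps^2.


1/eps = 119.
(1/eps)^2 = 14161.
m = 8*14161 = 113288.

113288


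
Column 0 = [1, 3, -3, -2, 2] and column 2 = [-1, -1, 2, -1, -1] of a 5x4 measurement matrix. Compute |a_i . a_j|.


Inner product: 1*-1 + 3*-1 + -3*2 + -2*-1 + 2*-1
Products: [-1, -3, -6, 2, -2]
Sum = -10.
|dot| = 10.

10


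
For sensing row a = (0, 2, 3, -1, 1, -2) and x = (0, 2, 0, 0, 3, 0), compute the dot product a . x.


Non-zero terms: ['2*2', '1*3']
Products: [4, 3]
y = sum = 7.

7


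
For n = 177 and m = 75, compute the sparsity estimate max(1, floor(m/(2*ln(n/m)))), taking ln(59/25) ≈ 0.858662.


n/m = 177/75 = 59/25.
ln(n/m) ≈ 0.858662.
2*ln(n/m) ≈ 1.717324.
m/(2*ln(n/m)) ≈ 75/1.717324 ≈ 43.6726.
floor = 43.
k_max = max(1, 43) = 43.

43


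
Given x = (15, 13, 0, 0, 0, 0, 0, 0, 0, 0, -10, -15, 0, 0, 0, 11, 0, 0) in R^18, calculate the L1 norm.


Non-zero entries: [(0, 15), (1, 13), (10, -10), (11, -15), (15, 11)]
Absolute values: [15, 13, 10, 15, 11]
||x||_1 = sum = 64.

64


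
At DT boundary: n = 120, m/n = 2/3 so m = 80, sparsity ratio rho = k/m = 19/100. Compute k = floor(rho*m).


m = 2/3*120 = 80.
rho = 19/100.
rho*m = 19/100*80 = 15.2.
k = floor(15.2) = 15.

15


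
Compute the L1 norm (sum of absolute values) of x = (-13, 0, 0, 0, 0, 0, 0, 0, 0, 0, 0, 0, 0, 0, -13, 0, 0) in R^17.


Non-zero entries: [(0, -13), (14, -13)]
Absolute values: [13, 13]
||x||_1 = sum = 26.

26


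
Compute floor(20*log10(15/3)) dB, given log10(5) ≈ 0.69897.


||x||/||e|| = 15/3 = 5.
log10(5) ≈ 0.69897.
20*log10(||x||/||e||) ≈ 20*0.69897 = 13.9794.
floor(13.9794) = 13.

13


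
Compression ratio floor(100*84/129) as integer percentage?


100*m/n = 100*84/129 ≈ 65.1163.
floor = 65.

65


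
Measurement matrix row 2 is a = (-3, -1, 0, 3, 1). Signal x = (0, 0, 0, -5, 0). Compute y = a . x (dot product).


Non-zero terms: ['3*-5']
Products: [-15]
y = sum = -15.

-15


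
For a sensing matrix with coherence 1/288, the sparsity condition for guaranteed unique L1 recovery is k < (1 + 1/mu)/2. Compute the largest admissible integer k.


1/mu = 288.
1 + 1/mu = 289.
(1 + 1/mu)/2 = 144.5 is not an integer, so k_max = floor(144.5) = 144.

144


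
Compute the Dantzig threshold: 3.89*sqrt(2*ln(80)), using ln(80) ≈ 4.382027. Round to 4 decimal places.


ln(80) ≈ 4.382027.
2*ln(n) ≈ 8.764054.
sqrt(2*ln(n)) ≈ sqrt(8.764054) ≈ 2.960414.
threshold ≈ 3.89*2.960414 = 11.51601046 ≈ 11.5160.

11.5160


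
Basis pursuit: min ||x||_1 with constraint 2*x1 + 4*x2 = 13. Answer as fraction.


Axis intercepts:
  x1 = 13/2, x2 = 0: L1 = 13/2
  x1 = 0, x2 = 13/4: L1 = 13/4
x* = (0, 13/4)
||x*||_1 = 13/4.

13/4


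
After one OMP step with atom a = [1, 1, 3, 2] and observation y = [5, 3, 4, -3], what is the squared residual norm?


a^T a = 15.
a^T y = 14.
coeff = 14/15 = 14/15.
||r||^2 = 689/15.

689/15


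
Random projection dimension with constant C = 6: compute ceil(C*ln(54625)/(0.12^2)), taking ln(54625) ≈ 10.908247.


ln(54625) ≈ 10.908247.
eps^2 = 0.12^2 = 0.0144.
C*ln(N)/eps^2 ≈ 6*10.908247/0.0144 ≈ 4545.1029.
m = ceil(4545.1029) = 4546.

4546


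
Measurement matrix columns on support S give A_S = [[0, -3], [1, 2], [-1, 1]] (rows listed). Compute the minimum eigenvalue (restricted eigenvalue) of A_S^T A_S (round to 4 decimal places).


A_S^T A_S = [[2, 1], [1, 14]].
trace = 16.
det = 27.
disc = trace^2 - 4*det = 256 - 4*27 = 148.
sqrt(148) ≈ 12.165525.
lam_min = (16 - sqrt(148))/2 ≈ (16 - 12.165525)/2 = 1.9172375 ≈ 1.9172.

1.9172


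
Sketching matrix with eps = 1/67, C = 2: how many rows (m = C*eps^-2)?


1/eps = 67.
(1/eps)^2 = 4489.
m = 2*4489 = 8978.

8978


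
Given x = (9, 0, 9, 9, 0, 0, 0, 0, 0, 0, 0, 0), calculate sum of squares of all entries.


Non-zero entries: [(0, 9), (2, 9), (3, 9)]
Squares: [81, 81, 81]
||x||_2^2 = sum = 243.

243


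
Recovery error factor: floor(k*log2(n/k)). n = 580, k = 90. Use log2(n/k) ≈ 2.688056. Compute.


log2(n/k) = log2(580/90) ≈ 2.688056.
k*log2(n/k) ≈ 90*2.688056 = 241.92504.
floor(241.92504) = 241.

241


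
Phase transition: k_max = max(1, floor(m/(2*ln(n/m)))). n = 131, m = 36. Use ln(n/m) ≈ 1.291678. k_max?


n/m = 131/36.
ln(n/m) ≈ 1.291678.
2*ln(n/m) ≈ 2.583356.
m/(2*ln(n/m)) ≈ 36/2.583356 ≈ 13.9354.
floor = 13.
k_max = max(1, 13) = 13.

13


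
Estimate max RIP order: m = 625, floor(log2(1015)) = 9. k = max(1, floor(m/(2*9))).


floor(log2(1015)) = 9.
2*9 = 18.
m/(2*floor(log2(n))) = 625/18 ≈ 34.7222.
floor = 34.
k = max(1, 34) = 34.

34


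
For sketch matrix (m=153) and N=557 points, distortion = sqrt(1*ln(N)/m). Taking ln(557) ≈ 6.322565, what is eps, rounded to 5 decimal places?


ln(557) ≈ 6.322565.
1*ln(N)/m ≈ 1*6.322565/153 ≈ 0.04132395.
eps = sqrt(0.04132395) ≈ 0.2032829 ≈ 0.20328.

0.20328


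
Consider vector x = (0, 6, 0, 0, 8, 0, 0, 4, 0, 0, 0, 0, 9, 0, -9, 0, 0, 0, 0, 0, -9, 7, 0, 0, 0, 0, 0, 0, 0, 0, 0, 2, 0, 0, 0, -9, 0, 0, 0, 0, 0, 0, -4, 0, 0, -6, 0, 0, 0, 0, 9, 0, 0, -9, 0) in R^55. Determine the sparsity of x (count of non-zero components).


Non-zero positions: [1, 4, 7, 12, 14, 20, 21, 31, 35, 42, 45, 50, 53].
Sparsity = 13.

13
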